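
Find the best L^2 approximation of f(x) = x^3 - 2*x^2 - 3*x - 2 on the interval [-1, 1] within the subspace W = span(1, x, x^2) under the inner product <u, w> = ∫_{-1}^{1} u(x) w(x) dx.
g(x) = -2*x^2 - 12*x/5 - 2

The best approximation g ∈ W is the orthogonal projection of f onto W. Writing g = a_0 + a_1 x + a_2 x^2, the coefficients solve the normal equations G · a = b where
  G_{ij} = <φ_i, φ_j> and b_i = <f, φ_i>, with φ_0 = 1, φ_1 = x, φ_2 = x^2.
G =
  [2, 0, 2/3]
  [0, 2/3, 0]
  [2/3, 0, 2/5],
b = (-16/3, -8/5, -32/15).
Solving gives a_0 = -2, a_1 = -12/5, a_2 = -2, so
  g(x) = -2*x^2 - 12*x/5 - 2.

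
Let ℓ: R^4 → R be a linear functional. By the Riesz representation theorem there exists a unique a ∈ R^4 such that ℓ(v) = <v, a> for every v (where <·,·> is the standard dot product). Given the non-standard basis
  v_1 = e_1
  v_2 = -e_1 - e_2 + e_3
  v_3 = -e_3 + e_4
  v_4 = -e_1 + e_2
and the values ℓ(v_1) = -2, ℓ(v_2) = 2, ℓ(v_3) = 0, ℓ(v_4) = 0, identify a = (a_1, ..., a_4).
a = (-2, -2, -2, -2)

Write a = (a_1, ..., a_4) in the standard basis. For each basis vector v_i, ℓ(v_i) = <v_i, a> is a linear equation in the a_j's. Collect the n equations into a matrix system V a = ℓ, where row i of V is v_i (expressed in the standard basis). Since V is invertible (lower-triangular with 1s on the diagonal, up to permutation), solve by back-substitution:
  V =
[[1, 0, 0, 0],
 [-1, -1, 1, 0],
 [0, 0, -1, 1],
 [-1, 1, 0, 0]]
  V a = (-2, 2, 0, 0)
Solving gives a = (-2, -2, -2, -2).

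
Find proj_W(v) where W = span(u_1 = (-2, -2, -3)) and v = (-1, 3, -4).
proj_W(v) = (-16/17, -16/17, -24/17)

Set up U = [u_1 | ... | u_1] ∈ R^(3×1). The projector onto W = col(U) is P = U (U^T U)^(-1) U^T.
Compute U^T U =
  [17],
and U^T v = (8).
Solve U^T U · c = U^T v for the coefficients: c = (8/17). The projection is proj_W(v) = U c.
Check: (v - proj_W(v)) · u_1 = 0  (should be 0).
Result: proj_W(v) = (-16/17, -16/17, -24/17).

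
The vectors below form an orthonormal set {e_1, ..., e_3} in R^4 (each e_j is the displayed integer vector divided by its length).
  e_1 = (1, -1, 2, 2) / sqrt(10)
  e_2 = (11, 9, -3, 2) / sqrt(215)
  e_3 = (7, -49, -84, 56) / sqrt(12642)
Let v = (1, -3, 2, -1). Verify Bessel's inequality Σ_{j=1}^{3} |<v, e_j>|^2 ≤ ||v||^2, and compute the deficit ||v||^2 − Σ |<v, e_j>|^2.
Σ |<v, e_j>|^2 = 20/3; ||v||^2 = 15; deficit = 25/3

Write each e_j = u_j / sqrt(<u_j, u_j>) where u_j is the displayed integer vector. Then <v, e_j> = <v, u_j> / sqrt(<u_j, u_j>), so |<v, e_j>|^2 = <v, u_j>^2 / <u_j, u_j>.
Coefficients: <v, e_1> = 6/sqrt(10), <v, e_2> = -24/sqrt(215), <v, e_3> = -70/sqrt(12642).
Square and sum: Σ |<v, e_j>|^2 = 20/3.
Compute ||v||^2 = v·v = 15.
Deficit = 15 − 20/3 = 25/3 ≥ 0, confirming Bessel's inequality. (The deficit equals ||v − Σ <v,e_j> e_j||^2, the squared distance from v to span{e_j}.)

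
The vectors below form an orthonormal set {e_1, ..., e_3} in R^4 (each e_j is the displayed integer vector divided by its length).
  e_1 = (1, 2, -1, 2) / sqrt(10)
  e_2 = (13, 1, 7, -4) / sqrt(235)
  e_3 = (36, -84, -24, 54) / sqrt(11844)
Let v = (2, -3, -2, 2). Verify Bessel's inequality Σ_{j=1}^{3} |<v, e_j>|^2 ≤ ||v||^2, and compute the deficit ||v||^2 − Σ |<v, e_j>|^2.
Σ |<v, e_j>|^2 = 139/7; ||v||^2 = 21; deficit = 8/7

Write each e_j = u_j / sqrt(<u_j, u_j>) where u_j is the displayed integer vector. Then <v, e_j> = <v, u_j> / sqrt(<u_j, u_j>), so |<v, e_j>|^2 = <v, u_j>^2 / <u_j, u_j>.
Coefficients: <v, e_1> = 2/sqrt(10), <v, e_2> = 1/sqrt(235), <v, e_3> = 480/sqrt(11844).
Square and sum: Σ |<v, e_j>|^2 = 139/7.
Compute ||v||^2 = v·v = 21.
Deficit = 21 − 139/7 = 8/7 ≥ 0, confirming Bessel's inequality. (The deficit equals ||v − Σ <v,e_j> e_j||^2, the squared distance from v to span{e_j}.)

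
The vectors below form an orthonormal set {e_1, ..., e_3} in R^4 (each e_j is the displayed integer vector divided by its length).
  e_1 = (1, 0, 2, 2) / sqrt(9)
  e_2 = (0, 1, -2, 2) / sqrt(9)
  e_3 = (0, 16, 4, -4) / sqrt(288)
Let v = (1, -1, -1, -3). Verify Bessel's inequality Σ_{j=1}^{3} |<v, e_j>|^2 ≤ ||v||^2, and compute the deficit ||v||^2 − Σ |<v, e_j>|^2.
Σ |<v, e_j>|^2 = 76/9; ||v||^2 = 12; deficit = 32/9

Write each e_j = u_j / sqrt(<u_j, u_j>) where u_j is the displayed integer vector. Then <v, e_j> = <v, u_j> / sqrt(<u_j, u_j>), so |<v, e_j>|^2 = <v, u_j>^2 / <u_j, u_j>.
Coefficients: <v, e_1> = -7/sqrt(9), <v, e_2> = -5/sqrt(9), <v, e_3> = -8/sqrt(288).
Square and sum: Σ |<v, e_j>|^2 = 76/9.
Compute ||v||^2 = v·v = 12.
Deficit = 12 − 76/9 = 32/9 ≥ 0, confirming Bessel's inequality. (The deficit equals ||v − Σ <v,e_j> e_j||^2, the squared distance from v to span{e_j}.)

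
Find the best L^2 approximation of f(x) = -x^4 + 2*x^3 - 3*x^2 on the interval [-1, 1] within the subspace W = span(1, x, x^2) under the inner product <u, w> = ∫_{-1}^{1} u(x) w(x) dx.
g(x) = -27*x^2/7 + 6*x/5 + 3/35

The best approximation g ∈ W is the orthogonal projection of f onto W. Writing g = a_0 + a_1 x + a_2 x^2, the coefficients solve the normal equations G · a = b where
  G_{ij} = <φ_i, φ_j> and b_i = <f, φ_i>, with φ_0 = 1, φ_1 = x, φ_2 = x^2.
G =
  [2, 0, 2/3]
  [0, 2/3, 0]
  [2/3, 0, 2/5],
b = (-12/5, 4/5, -52/35).
Solving gives a_0 = 3/35, a_1 = 6/5, a_2 = -27/7, so
  g(x) = -27*x^2/7 + 6*x/5 + 3/35.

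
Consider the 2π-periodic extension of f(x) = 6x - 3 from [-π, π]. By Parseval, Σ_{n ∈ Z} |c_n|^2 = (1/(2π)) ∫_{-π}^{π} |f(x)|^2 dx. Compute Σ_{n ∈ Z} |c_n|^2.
Σ |c_n|^2 = 12π^2 + 9

Expand and integrate term by term over [-π, π]:
  ∫ (6x)^2 dx = 36·(2π^3/3); ∫ 2·6·(-3)·x dx = 0 (odd integrand); ∫ (-3)^2 dx = 9·2π.
So (1/(2π)) ∫_{-π}^{π} (6x - 3)^2 dx = 36π^2/3 + 9 = 12π^2 + 9.
Parseval ⇒ Σ |c_n|^2 = 12π^2 + 9.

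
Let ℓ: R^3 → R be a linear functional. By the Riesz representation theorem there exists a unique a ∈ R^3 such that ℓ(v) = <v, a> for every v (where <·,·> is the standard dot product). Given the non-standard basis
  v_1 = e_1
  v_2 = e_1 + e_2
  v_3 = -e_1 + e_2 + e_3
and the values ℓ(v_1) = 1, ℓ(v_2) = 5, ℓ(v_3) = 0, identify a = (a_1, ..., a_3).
a = (1, 4, -3)

Write a = (a_1, ..., a_3) in the standard basis. For each basis vector v_i, ℓ(v_i) = <v_i, a> is a linear equation in the a_j's. Collect the n equations into a matrix system V a = ℓ, where row i of V is v_i (expressed in the standard basis). Since V is invertible (lower-triangular with 1s on the diagonal, up to permutation), solve by back-substitution:
  V =
[[1, 0, 0],
 [1, 1, 0],
 [-1, 1, 1]]
  V a = (1, 5, 0)
Solving gives a = (1, 4, -3).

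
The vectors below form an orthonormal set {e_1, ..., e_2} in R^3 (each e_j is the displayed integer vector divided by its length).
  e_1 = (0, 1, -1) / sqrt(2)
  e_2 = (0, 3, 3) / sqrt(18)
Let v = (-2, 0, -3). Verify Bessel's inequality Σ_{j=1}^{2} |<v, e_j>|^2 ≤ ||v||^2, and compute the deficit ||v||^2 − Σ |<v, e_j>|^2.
Σ |<v, e_j>|^2 = 9; ||v||^2 = 13; deficit = 4

Write each e_j = u_j / sqrt(<u_j, u_j>) where u_j is the displayed integer vector. Then <v, e_j> = <v, u_j> / sqrt(<u_j, u_j>), so |<v, e_j>|^2 = <v, u_j>^2 / <u_j, u_j>.
Coefficients: <v, e_1> = 3/sqrt(2), <v, e_2> = -9/sqrt(18).
Square and sum: Σ |<v, e_j>|^2 = 9.
Compute ||v||^2 = v·v = 13.
Deficit = 13 − 9 = 4 ≥ 0, confirming Bessel's inequality. (The deficit equals ||v − Σ <v,e_j> e_j||^2, the squared distance from v to span{e_j}.)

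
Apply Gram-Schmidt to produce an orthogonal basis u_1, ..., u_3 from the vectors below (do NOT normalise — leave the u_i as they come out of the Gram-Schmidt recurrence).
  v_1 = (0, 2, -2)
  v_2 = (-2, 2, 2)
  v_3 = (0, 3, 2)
Orthogonal basis:
  u_1 = (0, 2, -2)
  u_2 = (-2, 2, 2)
  u_3 = (5/3, 5/6, 5/6)

Apply the Gram-Schmidt recurrence
  u_1 = v_1
  u_i = v_i − Σ_{j<i} ((v_i · u_j) / (u_j · u_j)) · u_j.

Step by step this gives:
  u_1 = (0, 2, -2)
  u_2 = (-2, 2, 2)
  u_3 = (5/3, 5/6, 5/6)

Orthogonality check:
  u_2 · u_1 = 0 (should be 0)
  u_3 · u_1 = 0 (should be 0)
  u_3 · u_2 = 0 (should be 0)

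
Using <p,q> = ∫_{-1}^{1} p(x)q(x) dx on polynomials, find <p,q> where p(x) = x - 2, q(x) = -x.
<p,q> = -2/3

Expand the product: p(x)·q(x) = -x^2 + 2*x.
∫_{-1}^{1} of each monomial x^k gives [2/(k+1) if k even, 0 if k odd]. Integrating term-by-term (or equivalently evaluating the antiderivative F(x) = -x^3/3 + x^2 at the endpoints):
  F(1) − F(−1) = 2/3 − (4/3) = -2/3.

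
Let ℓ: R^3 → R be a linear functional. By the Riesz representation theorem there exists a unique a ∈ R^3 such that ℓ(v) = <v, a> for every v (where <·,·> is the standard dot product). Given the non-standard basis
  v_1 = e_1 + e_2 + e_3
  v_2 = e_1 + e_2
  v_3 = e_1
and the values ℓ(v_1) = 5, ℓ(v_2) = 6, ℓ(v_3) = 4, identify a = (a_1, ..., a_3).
a = (4, 2, -1)

Write a = (a_1, ..., a_3) in the standard basis. For each basis vector v_i, ℓ(v_i) = <v_i, a> is a linear equation in the a_j's. Collect the n equations into a matrix system V a = ℓ, where row i of V is v_i (expressed in the standard basis). Since V is invertible (lower-triangular with 1s on the diagonal, up to permutation), solve by back-substitution:
  V =
[[1, 1, 1],
 [1, 1, 0],
 [1, 0, 0]]
  V a = (5, 6, 4)
Solving gives a = (4, 2, -1).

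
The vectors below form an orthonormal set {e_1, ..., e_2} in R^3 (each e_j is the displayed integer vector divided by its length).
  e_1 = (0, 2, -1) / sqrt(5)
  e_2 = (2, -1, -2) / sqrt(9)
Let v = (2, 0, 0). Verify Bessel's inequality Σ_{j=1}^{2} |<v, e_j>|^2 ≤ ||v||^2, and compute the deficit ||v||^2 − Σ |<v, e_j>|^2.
Σ |<v, e_j>|^2 = 16/9; ||v||^2 = 4; deficit = 20/9

Write each e_j = u_j / sqrt(<u_j, u_j>) where u_j is the displayed integer vector. Then <v, e_j> = <v, u_j> / sqrt(<u_j, u_j>), so |<v, e_j>|^2 = <v, u_j>^2 / <u_j, u_j>.
Coefficients: <v, e_1> = 0/sqrt(5), <v, e_2> = 4/sqrt(9).
Square and sum: Σ |<v, e_j>|^2 = 16/9.
Compute ||v||^2 = v·v = 4.
Deficit = 4 − 16/9 = 20/9 ≥ 0, confirming Bessel's inequality. (The deficit equals ||v − Σ <v,e_j> e_j||^2, the squared distance from v to span{e_j}.)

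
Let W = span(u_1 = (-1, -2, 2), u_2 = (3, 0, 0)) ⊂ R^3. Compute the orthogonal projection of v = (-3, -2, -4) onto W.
proj_W(v) = (-3, 1, -1)

Set up U = [u_1 | ... | u_2] ∈ R^(3×2). The projector onto W = col(U) is P = U (U^T U)^(-1) U^T.
Compute U^T U =
  [9, -3]
  [-3, 9],
and U^T v = (-1, -9).
Solve U^T U · c = U^T v for the coefficients: c = (-1/2, -7/6). The projection is proj_W(v) = U c.
Check: (v - proj_W(v)) · u_1 = 0  (should be 0).
Check: (v - proj_W(v)) · u_2 = 0  (should be 0).
Result: proj_W(v) = (-3, 1, -1).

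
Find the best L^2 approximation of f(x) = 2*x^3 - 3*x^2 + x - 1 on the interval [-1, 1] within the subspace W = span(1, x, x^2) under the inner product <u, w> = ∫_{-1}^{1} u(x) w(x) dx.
g(x) = -3*x^2 + 11*x/5 - 1

The best approximation g ∈ W is the orthogonal projection of f onto W. Writing g = a_0 + a_1 x + a_2 x^2, the coefficients solve the normal equations G · a = b where
  G_{ij} = <φ_i, φ_j> and b_i = <f, φ_i>, with φ_0 = 1, φ_1 = x, φ_2 = x^2.
G =
  [2, 0, 2/3]
  [0, 2/3, 0]
  [2/3, 0, 2/5],
b = (-4, 22/15, -28/15).
Solving gives a_0 = -1, a_1 = 11/5, a_2 = -3, so
  g(x) = -3*x^2 + 11*x/5 - 1.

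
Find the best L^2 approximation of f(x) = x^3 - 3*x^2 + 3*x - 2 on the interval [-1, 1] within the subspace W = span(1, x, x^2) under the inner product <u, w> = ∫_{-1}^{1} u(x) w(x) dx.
g(x) = -3*x^2 + 18*x/5 - 2

The best approximation g ∈ W is the orthogonal projection of f onto W. Writing g = a_0 + a_1 x + a_2 x^2, the coefficients solve the normal equations G · a = b where
  G_{ij} = <φ_i, φ_j> and b_i = <f, φ_i>, with φ_0 = 1, φ_1 = x, φ_2 = x^2.
G =
  [2, 0, 2/3]
  [0, 2/3, 0]
  [2/3, 0, 2/5],
b = (-6, 12/5, -38/15).
Solving gives a_0 = -2, a_1 = 18/5, a_2 = -3, so
  g(x) = -3*x^2 + 18*x/5 - 2.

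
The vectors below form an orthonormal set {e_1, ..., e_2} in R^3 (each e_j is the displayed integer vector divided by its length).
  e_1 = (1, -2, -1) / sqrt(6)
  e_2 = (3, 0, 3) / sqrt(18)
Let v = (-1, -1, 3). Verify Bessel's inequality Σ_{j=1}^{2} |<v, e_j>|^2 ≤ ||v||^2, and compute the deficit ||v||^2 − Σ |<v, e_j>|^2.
Σ |<v, e_j>|^2 = 8/3; ||v||^2 = 11; deficit = 25/3

Write each e_j = u_j / sqrt(<u_j, u_j>) where u_j is the displayed integer vector. Then <v, e_j> = <v, u_j> / sqrt(<u_j, u_j>), so |<v, e_j>|^2 = <v, u_j>^2 / <u_j, u_j>.
Coefficients: <v, e_1> = -2/sqrt(6), <v, e_2> = 6/sqrt(18).
Square and sum: Σ |<v, e_j>|^2 = 8/3.
Compute ||v||^2 = v·v = 11.
Deficit = 11 − 8/3 = 25/3 ≥ 0, confirming Bessel's inequality. (The deficit equals ||v − Σ <v,e_j> e_j||^2, the squared distance from v to span{e_j}.)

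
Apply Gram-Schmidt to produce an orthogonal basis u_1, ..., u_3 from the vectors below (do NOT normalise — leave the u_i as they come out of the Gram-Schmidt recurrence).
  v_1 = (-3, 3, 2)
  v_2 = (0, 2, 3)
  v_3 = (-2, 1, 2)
Orthogonal basis:
  u_1 = (-3, 3, 2)
  u_2 = (18/11, 4/11, 21/11)
  u_3 = (-65/142, -117/142, 39/71)

Apply the Gram-Schmidt recurrence
  u_1 = v_1
  u_i = v_i − Σ_{j<i} ((v_i · u_j) / (u_j · u_j)) · u_j.

Step by step this gives:
  u_1 = (-3, 3, 2)
  u_2 = (18/11, 4/11, 21/11)
  u_3 = (-65/142, -117/142, 39/71)

Orthogonality check:
  u_2 · u_1 = 0 (should be 0)
  u_3 · u_1 = 0 (should be 0)
  u_3 · u_2 = 0 (should be 0)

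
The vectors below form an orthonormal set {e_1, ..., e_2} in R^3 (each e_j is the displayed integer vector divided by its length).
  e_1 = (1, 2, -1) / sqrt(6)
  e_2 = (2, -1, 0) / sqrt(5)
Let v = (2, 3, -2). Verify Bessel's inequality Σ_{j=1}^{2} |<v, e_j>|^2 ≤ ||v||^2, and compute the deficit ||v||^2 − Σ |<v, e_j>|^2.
Σ |<v, e_j>|^2 = 253/15; ||v||^2 = 17; deficit = 2/15

Write each e_j = u_j / sqrt(<u_j, u_j>) where u_j is the displayed integer vector. Then <v, e_j> = <v, u_j> / sqrt(<u_j, u_j>), so |<v, e_j>|^2 = <v, u_j>^2 / <u_j, u_j>.
Coefficients: <v, e_1> = 10/sqrt(6), <v, e_2> = 1/sqrt(5).
Square and sum: Σ |<v, e_j>|^2 = 253/15.
Compute ||v||^2 = v·v = 17.
Deficit = 17 − 253/15 = 2/15 ≥ 0, confirming Bessel's inequality. (The deficit equals ||v − Σ <v,e_j> e_j||^2, the squared distance from v to span{e_j}.)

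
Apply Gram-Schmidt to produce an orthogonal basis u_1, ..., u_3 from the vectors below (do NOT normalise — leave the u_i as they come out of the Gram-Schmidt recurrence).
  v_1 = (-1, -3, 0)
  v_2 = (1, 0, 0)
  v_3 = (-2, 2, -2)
Orthogonal basis:
  u_1 = (-1, -3, 0)
  u_2 = (9/10, -3/10, 0)
  u_3 = (0, 0, -2)

Apply the Gram-Schmidt recurrence
  u_1 = v_1
  u_i = v_i − Σ_{j<i} ((v_i · u_j) / (u_j · u_j)) · u_j.

Step by step this gives:
  u_1 = (-1, -3, 0)
  u_2 = (9/10, -3/10, 0)
  u_3 = (0, 0, -2)

Orthogonality check:
  u_2 · u_1 = 0 (should be 0)
  u_3 · u_1 = 0 (should be 0)
  u_3 · u_2 = 0 (should be 0)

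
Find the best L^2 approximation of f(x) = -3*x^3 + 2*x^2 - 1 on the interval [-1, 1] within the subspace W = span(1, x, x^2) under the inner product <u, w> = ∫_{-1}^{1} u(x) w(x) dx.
g(x) = 2*x^2 - 9*x/5 - 1

The best approximation g ∈ W is the orthogonal projection of f onto W. Writing g = a_0 + a_1 x + a_2 x^2, the coefficients solve the normal equations G · a = b where
  G_{ij} = <φ_i, φ_j> and b_i = <f, φ_i>, with φ_0 = 1, φ_1 = x, φ_2 = x^2.
G =
  [2, 0, 2/3]
  [0, 2/3, 0]
  [2/3, 0, 2/5],
b = (-2/3, -6/5, 2/15).
Solving gives a_0 = -1, a_1 = -9/5, a_2 = 2, so
  g(x) = 2*x^2 - 9*x/5 - 1.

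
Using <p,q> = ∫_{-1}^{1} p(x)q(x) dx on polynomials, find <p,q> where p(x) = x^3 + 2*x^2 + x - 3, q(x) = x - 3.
<p,q> = 226/15

Expand the product: p(x)·q(x) = x^4 - x^3 - 5*x^2 - 6*x + 9.
∫_{-1}^{1} of each monomial x^k gives [2/(k+1) if k even, 0 if k odd]. Integrating term-by-term (or equivalently evaluating the antiderivative F(x) = x^5/5 - x^4/4 - 5*x^3/3 - 3*x^2 + 9*x at the endpoints):
  F(1) − F(−1) = 257/60 − (-647/60) = 226/15.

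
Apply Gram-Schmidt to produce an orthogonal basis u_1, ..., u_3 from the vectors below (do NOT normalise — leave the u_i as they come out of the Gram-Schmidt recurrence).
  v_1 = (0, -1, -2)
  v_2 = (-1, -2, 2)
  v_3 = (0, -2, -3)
Orthogonal basis:
  u_1 = (0, -1, -2)
  u_2 = (-1, -12/5, 6/5)
  u_3 = (6/41, -2/41, 1/41)

Apply the Gram-Schmidt recurrence
  u_1 = v_1
  u_i = v_i − Σ_{j<i} ((v_i · u_j) / (u_j · u_j)) · u_j.

Step by step this gives:
  u_1 = (0, -1, -2)
  u_2 = (-1, -12/5, 6/5)
  u_3 = (6/41, -2/41, 1/41)

Orthogonality check:
  u_2 · u_1 = 0 (should be 0)
  u_3 · u_1 = 0 (should be 0)
  u_3 · u_2 = 0 (should be 0)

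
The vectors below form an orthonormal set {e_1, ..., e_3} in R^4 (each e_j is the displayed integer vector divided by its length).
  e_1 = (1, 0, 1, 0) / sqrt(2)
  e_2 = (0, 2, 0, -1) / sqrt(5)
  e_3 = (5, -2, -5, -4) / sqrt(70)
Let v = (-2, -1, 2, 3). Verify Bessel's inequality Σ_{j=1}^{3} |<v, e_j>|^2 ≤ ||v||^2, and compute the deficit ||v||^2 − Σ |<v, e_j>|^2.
Σ |<v, e_j>|^2 = 125/7; ||v||^2 = 18; deficit = 1/7

Write each e_j = u_j / sqrt(<u_j, u_j>) where u_j is the displayed integer vector. Then <v, e_j> = <v, u_j> / sqrt(<u_j, u_j>), so |<v, e_j>|^2 = <v, u_j>^2 / <u_j, u_j>.
Coefficients: <v, e_1> = 0/sqrt(2), <v, e_2> = -5/sqrt(5), <v, e_3> = -30/sqrt(70).
Square and sum: Σ |<v, e_j>|^2 = 125/7.
Compute ||v||^2 = v·v = 18.
Deficit = 18 − 125/7 = 1/7 ≥ 0, confirming Bessel's inequality. (The deficit equals ||v − Σ <v,e_j> e_j||^2, the squared distance from v to span{e_j}.)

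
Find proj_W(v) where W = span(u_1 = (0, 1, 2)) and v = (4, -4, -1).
proj_W(v) = (0, -6/5, -12/5)

Set up U = [u_1 | ... | u_1] ∈ R^(3×1). The projector onto W = col(U) is P = U (U^T U)^(-1) U^T.
Compute U^T U =
  [5],
and U^T v = (-6).
Solve U^T U · c = U^T v for the coefficients: c = (-6/5). The projection is proj_W(v) = U c.
Check: (v - proj_W(v)) · u_1 = 0  (should be 0).
Result: proj_W(v) = (0, -6/5, -12/5).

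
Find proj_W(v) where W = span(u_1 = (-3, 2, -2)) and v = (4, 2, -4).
proj_W(v) = (0, 0, 0)

Set up U = [u_1 | ... | u_1] ∈ R^(3×1). The projector onto W = col(U) is P = U (U^T U)^(-1) U^T.
Compute U^T U =
  [17],
and U^T v = (0).
Solve U^T U · c = U^T v for the coefficients: c = (0). The projection is proj_W(v) = U c.
Check: (v - proj_W(v)) · u_1 = 0  (should be 0).
Result: proj_W(v) = (0, 0, 0).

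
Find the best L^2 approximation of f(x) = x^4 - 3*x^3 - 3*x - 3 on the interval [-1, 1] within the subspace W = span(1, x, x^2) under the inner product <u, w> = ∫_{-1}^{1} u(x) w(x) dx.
g(x) = 6*x^2/7 - 24*x/5 - 108/35

The best approximation g ∈ W is the orthogonal projection of f onto W. Writing g = a_0 + a_1 x + a_2 x^2, the coefficients solve the normal equations G · a = b where
  G_{ij} = <φ_i, φ_j> and b_i = <f, φ_i>, with φ_0 = 1, φ_1 = x, φ_2 = x^2.
G =
  [2, 0, 2/3]
  [0, 2/3, 0]
  [2/3, 0, 2/5],
b = (-28/5, -16/5, -12/7).
Solving gives a_0 = -108/35, a_1 = -24/5, a_2 = 6/7, so
  g(x) = 6*x^2/7 - 24*x/5 - 108/35.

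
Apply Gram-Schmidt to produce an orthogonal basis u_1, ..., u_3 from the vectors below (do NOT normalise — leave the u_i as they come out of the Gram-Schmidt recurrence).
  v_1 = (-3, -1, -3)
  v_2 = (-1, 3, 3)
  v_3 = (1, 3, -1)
Orthogonal basis:
  u_1 = (-3, -1, -3)
  u_2 = (-46/19, 48/19, 30/19)
  u_3 = (39/35, 78/35, -13/7)

Apply the Gram-Schmidt recurrence
  u_1 = v_1
  u_i = v_i − Σ_{j<i} ((v_i · u_j) / (u_j · u_j)) · u_j.

Step by step this gives:
  u_1 = (-3, -1, -3)
  u_2 = (-46/19, 48/19, 30/19)
  u_3 = (39/35, 78/35, -13/7)

Orthogonality check:
  u_2 · u_1 = 0 (should be 0)
  u_3 · u_1 = 0 (should be 0)
  u_3 · u_2 = 0 (should be 0)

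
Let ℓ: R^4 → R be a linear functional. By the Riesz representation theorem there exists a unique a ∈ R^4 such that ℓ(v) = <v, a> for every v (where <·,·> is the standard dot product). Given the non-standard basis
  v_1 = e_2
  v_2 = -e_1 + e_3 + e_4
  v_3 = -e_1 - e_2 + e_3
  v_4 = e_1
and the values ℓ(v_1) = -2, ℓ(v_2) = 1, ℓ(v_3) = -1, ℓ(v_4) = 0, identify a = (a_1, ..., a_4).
a = (0, -2, -3, 4)

Write a = (a_1, ..., a_4) in the standard basis. For each basis vector v_i, ℓ(v_i) = <v_i, a> is a linear equation in the a_j's. Collect the n equations into a matrix system V a = ℓ, where row i of V is v_i (expressed in the standard basis). Since V is invertible (lower-triangular with 1s on the diagonal, up to permutation), solve by back-substitution:
  V =
[[0, 1, 0, 0],
 [-1, 0, 1, 1],
 [-1, -1, 1, 0],
 [1, 0, 0, 0]]
  V a = (-2, 1, -1, 0)
Solving gives a = (0, -2, -3, 4).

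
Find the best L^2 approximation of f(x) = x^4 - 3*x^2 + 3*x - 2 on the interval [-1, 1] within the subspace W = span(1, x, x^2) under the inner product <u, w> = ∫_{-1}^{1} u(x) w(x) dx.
g(x) = -15*x^2/7 + 3*x - 73/35

The best approximation g ∈ W is the orthogonal projection of f onto W. Writing g = a_0 + a_1 x + a_2 x^2, the coefficients solve the normal equations G · a = b where
  G_{ij} = <φ_i, φ_j> and b_i = <f, φ_i>, with φ_0 = 1, φ_1 = x, φ_2 = x^2.
G =
  [2, 0, 2/3]
  [0, 2/3, 0]
  [2/3, 0, 2/5],
b = (-28/5, 2, -236/105).
Solving gives a_0 = -73/35, a_1 = 3, a_2 = -15/7, so
  g(x) = -15*x^2/7 + 3*x - 73/35.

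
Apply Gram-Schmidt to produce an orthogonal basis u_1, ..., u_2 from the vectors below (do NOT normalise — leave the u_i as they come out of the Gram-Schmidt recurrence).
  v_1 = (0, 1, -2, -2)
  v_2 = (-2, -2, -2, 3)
Orthogonal basis:
  u_1 = (0, 1, -2, -2)
  u_2 = (-2, -14/9, -26/9, 19/9)

Apply the Gram-Schmidt recurrence
  u_1 = v_1
  u_i = v_i − Σ_{j<i} ((v_i · u_j) / (u_j · u_j)) · u_j.

Step by step this gives:
  u_1 = (0, 1, -2, -2)
  u_2 = (-2, -14/9, -26/9, 19/9)

Orthogonality check:
  u_2 · u_1 = 0 (should be 0)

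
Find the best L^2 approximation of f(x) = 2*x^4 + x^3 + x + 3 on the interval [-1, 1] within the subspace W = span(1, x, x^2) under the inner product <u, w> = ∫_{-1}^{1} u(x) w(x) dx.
g(x) = 12*x^2/7 + 8*x/5 + 99/35

The best approximation g ∈ W is the orthogonal projection of f onto W. Writing g = a_0 + a_1 x + a_2 x^2, the coefficients solve the normal equations G · a = b where
  G_{ij} = <φ_i, φ_j> and b_i = <f, φ_i>, with φ_0 = 1, φ_1 = x, φ_2 = x^2.
G =
  [2, 0, 2/3]
  [0, 2/3, 0]
  [2/3, 0, 2/5],
b = (34/5, 16/15, 18/7).
Solving gives a_0 = 99/35, a_1 = 8/5, a_2 = 12/7, so
  g(x) = 12*x^2/7 + 8*x/5 + 99/35.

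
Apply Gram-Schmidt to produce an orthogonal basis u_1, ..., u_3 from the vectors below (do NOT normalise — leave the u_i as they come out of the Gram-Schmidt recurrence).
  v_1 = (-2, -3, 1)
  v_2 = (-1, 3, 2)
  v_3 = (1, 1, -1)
Orthogonal basis:
  u_1 = (-2, -3, 1)
  u_2 = (-12/7, 27/14, 33/14)
  u_3 = (-3/19, 1/19, -3/19)

Apply the Gram-Schmidt recurrence
  u_1 = v_1
  u_i = v_i − Σ_{j<i} ((v_i · u_j) / (u_j · u_j)) · u_j.

Step by step this gives:
  u_1 = (-2, -3, 1)
  u_2 = (-12/7, 27/14, 33/14)
  u_3 = (-3/19, 1/19, -3/19)

Orthogonality check:
  u_2 · u_1 = 0 (should be 0)
  u_3 · u_1 = 0 (should be 0)
  u_3 · u_2 = 0 (should be 0)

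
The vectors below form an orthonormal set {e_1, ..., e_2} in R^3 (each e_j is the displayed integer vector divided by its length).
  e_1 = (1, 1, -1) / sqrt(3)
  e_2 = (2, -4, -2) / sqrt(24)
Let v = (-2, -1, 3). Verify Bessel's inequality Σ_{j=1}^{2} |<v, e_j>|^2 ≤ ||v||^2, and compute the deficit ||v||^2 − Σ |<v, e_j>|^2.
Σ |<v, e_j>|^2 = 27/2; ||v||^2 = 14; deficit = 1/2

Write each e_j = u_j / sqrt(<u_j, u_j>) where u_j is the displayed integer vector. Then <v, e_j> = <v, u_j> / sqrt(<u_j, u_j>), so |<v, e_j>|^2 = <v, u_j>^2 / <u_j, u_j>.
Coefficients: <v, e_1> = -6/sqrt(3), <v, e_2> = -6/sqrt(24).
Square and sum: Σ |<v, e_j>|^2 = 27/2.
Compute ||v||^2 = v·v = 14.
Deficit = 14 − 27/2 = 1/2 ≥ 0, confirming Bessel's inequality. (The deficit equals ||v − Σ <v,e_j> e_j||^2, the squared distance from v to span{e_j}.)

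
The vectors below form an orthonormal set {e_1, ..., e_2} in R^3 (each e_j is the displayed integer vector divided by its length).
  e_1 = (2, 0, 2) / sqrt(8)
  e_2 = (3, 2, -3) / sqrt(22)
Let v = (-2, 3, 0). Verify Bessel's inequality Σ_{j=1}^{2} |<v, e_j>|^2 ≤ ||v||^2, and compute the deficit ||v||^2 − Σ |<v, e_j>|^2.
Σ |<v, e_j>|^2 = 2; ||v||^2 = 13; deficit = 11

Write each e_j = u_j / sqrt(<u_j, u_j>) where u_j is the displayed integer vector. Then <v, e_j> = <v, u_j> / sqrt(<u_j, u_j>), so |<v, e_j>|^2 = <v, u_j>^2 / <u_j, u_j>.
Coefficients: <v, e_1> = -4/sqrt(8), <v, e_2> = 0/sqrt(22).
Square and sum: Σ |<v, e_j>|^2 = 2.
Compute ||v||^2 = v·v = 13.
Deficit = 13 − 2 = 11 ≥ 0, confirming Bessel's inequality. (The deficit equals ||v − Σ <v,e_j> e_j||^2, the squared distance from v to span{e_j}.)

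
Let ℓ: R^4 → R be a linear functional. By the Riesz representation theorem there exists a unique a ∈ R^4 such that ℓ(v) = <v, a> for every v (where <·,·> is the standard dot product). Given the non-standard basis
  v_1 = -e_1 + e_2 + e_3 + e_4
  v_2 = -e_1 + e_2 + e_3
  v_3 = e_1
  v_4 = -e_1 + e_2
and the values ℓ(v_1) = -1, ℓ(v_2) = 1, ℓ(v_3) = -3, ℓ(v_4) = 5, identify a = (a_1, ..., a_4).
a = (-3, 2, -4, -2)

Write a = (a_1, ..., a_4) in the standard basis. For each basis vector v_i, ℓ(v_i) = <v_i, a> is a linear equation in the a_j's. Collect the n equations into a matrix system V a = ℓ, where row i of V is v_i (expressed in the standard basis). Since V is invertible (lower-triangular with 1s on the diagonal, up to permutation), solve by back-substitution:
  V =
[[-1, 1, 1, 1],
 [-1, 1, 1, 0],
 [1, 0, 0, 0],
 [-1, 1, 0, 0]]
  V a = (-1, 1, -3, 5)
Solving gives a = (-3, 2, -4, -2).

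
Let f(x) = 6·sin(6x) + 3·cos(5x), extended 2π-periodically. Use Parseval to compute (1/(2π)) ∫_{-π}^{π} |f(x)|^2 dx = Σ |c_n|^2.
Σ |c_n|^2 = 45/2

Expand |f|^2 and use orthogonality of {sin(nx), cos(mx)} on [-π, π]:
  ∫_{-π}^{π} sin(nx)^2 dx = π, ∫ cos(mx)^2 dx = π, and cross terms integrate to 0.
So ∫_{-π}^{π} f(x)^2 dx = 6^2 · π + 3^2 · π = (36 + 9)π.
Divide by 2π: (36 + 9)/2 = 45/2.
By Parseval, this equals Σ |c_n|^2.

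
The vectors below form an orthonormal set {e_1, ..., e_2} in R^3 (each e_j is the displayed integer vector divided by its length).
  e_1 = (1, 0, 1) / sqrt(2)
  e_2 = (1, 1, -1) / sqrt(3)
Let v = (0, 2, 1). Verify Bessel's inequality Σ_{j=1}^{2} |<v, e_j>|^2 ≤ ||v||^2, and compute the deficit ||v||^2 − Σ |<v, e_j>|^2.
Σ |<v, e_j>|^2 = 5/6; ||v||^2 = 5; deficit = 25/6

Write each e_j = u_j / sqrt(<u_j, u_j>) where u_j is the displayed integer vector. Then <v, e_j> = <v, u_j> / sqrt(<u_j, u_j>), so |<v, e_j>|^2 = <v, u_j>^2 / <u_j, u_j>.
Coefficients: <v, e_1> = 1/sqrt(2), <v, e_2> = 1/sqrt(3).
Square and sum: Σ |<v, e_j>|^2 = 5/6.
Compute ||v||^2 = v·v = 5.
Deficit = 5 − 5/6 = 25/6 ≥ 0, confirming Bessel's inequality. (The deficit equals ||v − Σ <v,e_j> e_j||^2, the squared distance from v to span{e_j}.)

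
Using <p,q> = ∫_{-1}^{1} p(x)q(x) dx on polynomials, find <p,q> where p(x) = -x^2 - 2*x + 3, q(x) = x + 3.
<p,q> = 44/3

Expand the product: p(x)·q(x) = -x^3 - 5*x^2 - 3*x + 9.
∫_{-1}^{1} of each monomial x^k gives [2/(k+1) if k even, 0 if k odd]. Integrating term-by-term (or equivalently evaluating the antiderivative F(x) = -x^4/4 - 5*x^3/3 - 3*x^2/2 + 9*x at the endpoints):
  F(1) − F(−1) = 67/12 − (-109/12) = 44/3.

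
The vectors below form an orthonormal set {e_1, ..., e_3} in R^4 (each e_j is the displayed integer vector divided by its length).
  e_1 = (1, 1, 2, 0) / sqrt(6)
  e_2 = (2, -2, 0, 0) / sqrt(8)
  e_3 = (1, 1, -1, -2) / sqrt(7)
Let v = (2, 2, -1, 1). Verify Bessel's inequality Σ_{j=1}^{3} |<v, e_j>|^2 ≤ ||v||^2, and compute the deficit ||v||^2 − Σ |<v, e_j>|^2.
Σ |<v, e_j>|^2 = 41/21; ||v||^2 = 10; deficit = 169/21

Write each e_j = u_j / sqrt(<u_j, u_j>) where u_j is the displayed integer vector. Then <v, e_j> = <v, u_j> / sqrt(<u_j, u_j>), so |<v, e_j>|^2 = <v, u_j>^2 / <u_j, u_j>.
Coefficients: <v, e_1> = 2/sqrt(6), <v, e_2> = 0/sqrt(8), <v, e_3> = 3/sqrt(7).
Square and sum: Σ |<v, e_j>|^2 = 41/21.
Compute ||v||^2 = v·v = 10.
Deficit = 10 − 41/21 = 169/21 ≥ 0, confirming Bessel's inequality. (The deficit equals ||v − Σ <v,e_j> e_j||^2, the squared distance from v to span{e_j}.)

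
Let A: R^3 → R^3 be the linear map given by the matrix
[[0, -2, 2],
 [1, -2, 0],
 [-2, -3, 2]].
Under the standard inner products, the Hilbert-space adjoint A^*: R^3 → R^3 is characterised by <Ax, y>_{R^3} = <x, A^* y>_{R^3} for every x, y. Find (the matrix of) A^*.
A^* = A^T =
[[0, 1, -2],
 [-2, -2, -3],
 [2, 0, 2]]

For real matrices with standard dot products, the defining identity <Ax, y> = <x, A^* y> gives (Ax)^T y = x^T (A^*) y, i.e. x^T A^T y = x^T (A^*) y. Since this holds for all x, y, we must have A^* = A^T. Therefore
A^* =
[[0, 1, -2],
 [-2, -2, -3],
 [2, 0, 2]].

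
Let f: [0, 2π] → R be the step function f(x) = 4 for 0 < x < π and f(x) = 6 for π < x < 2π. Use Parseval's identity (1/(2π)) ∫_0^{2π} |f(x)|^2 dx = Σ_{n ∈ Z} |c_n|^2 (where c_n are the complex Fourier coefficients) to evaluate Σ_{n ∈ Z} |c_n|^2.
Σ |c_n|^2 = 26

Parseval equates the L^2 energy of f (normalised by 1/(2π)) with the ℓ^2 sum of its Fourier coefficients: (1/(2π)) ∫_0^{2π} |f|^2 = Σ |c_n|^2.
Compute the left side: (1/(2π)) [∫_0^π 4^2 dx + ∫_π^{2π} 6^2 dx] = (1/(2π)) · (16π + 36π) = (16 + 36)/2 = 26.
So Σ_{n ∈ Z} |c_n|^2 = 26.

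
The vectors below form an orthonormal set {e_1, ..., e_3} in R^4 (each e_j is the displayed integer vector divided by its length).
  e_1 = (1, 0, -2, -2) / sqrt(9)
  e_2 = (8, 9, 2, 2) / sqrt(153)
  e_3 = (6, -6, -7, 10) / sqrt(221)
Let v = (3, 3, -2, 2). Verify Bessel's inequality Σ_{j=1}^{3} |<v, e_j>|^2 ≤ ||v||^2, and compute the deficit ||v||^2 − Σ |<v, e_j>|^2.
Σ |<v, e_j>|^2 = 302/13; ||v||^2 = 26; deficit = 36/13

Write each e_j = u_j / sqrt(<u_j, u_j>) where u_j is the displayed integer vector. Then <v, e_j> = <v, u_j> / sqrt(<u_j, u_j>), so |<v, e_j>|^2 = <v, u_j>^2 / <u_j, u_j>.
Coefficients: <v, e_1> = 3/sqrt(9), <v, e_2> = 51/sqrt(153), <v, e_3> = 34/sqrt(221).
Square and sum: Σ |<v, e_j>|^2 = 302/13.
Compute ||v||^2 = v·v = 26.
Deficit = 26 − 302/13 = 36/13 ≥ 0, confirming Bessel's inequality. (The deficit equals ||v − Σ <v,e_j> e_j||^2, the squared distance from v to span{e_j}.)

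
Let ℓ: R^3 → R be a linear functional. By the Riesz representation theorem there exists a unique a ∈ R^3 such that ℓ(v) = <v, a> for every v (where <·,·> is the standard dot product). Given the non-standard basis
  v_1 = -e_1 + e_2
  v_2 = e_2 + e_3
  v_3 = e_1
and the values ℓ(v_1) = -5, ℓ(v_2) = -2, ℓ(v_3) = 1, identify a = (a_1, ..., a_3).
a = (1, -4, 2)

Write a = (a_1, ..., a_3) in the standard basis. For each basis vector v_i, ℓ(v_i) = <v_i, a> is a linear equation in the a_j's. Collect the n equations into a matrix system V a = ℓ, where row i of V is v_i (expressed in the standard basis). Since V is invertible (lower-triangular with 1s on the diagonal, up to permutation), solve by back-substitution:
  V =
[[-1, 1, 0],
 [0, 1, 1],
 [1, 0, 0]]
  V a = (-5, -2, 1)
Solving gives a = (1, -4, 2).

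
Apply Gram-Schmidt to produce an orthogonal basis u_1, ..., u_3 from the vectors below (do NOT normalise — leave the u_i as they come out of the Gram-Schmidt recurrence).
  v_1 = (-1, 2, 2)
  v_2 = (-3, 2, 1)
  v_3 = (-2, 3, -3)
Orthogonal basis:
  u_1 = (-1, 2, 2)
  u_2 = (-2, 0, -1)
  u_3 = (46/45, 23/9, -92/45)

Apply the Gram-Schmidt recurrence
  u_1 = v_1
  u_i = v_i − Σ_{j<i} ((v_i · u_j) / (u_j · u_j)) · u_j.

Step by step this gives:
  u_1 = (-1, 2, 2)
  u_2 = (-2, 0, -1)
  u_3 = (46/45, 23/9, -92/45)

Orthogonality check:
  u_2 · u_1 = 0 (should be 0)
  u_3 · u_1 = 0 (should be 0)
  u_3 · u_2 = 0 (should be 0)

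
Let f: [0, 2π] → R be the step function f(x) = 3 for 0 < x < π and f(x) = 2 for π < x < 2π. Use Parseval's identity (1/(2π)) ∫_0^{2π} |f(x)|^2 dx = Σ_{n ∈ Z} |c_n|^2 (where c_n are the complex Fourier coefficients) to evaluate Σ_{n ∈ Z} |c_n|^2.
Σ |c_n|^2 = 13/2

Parseval equates the L^2 energy of f (normalised by 1/(2π)) with the ℓ^2 sum of its Fourier coefficients: (1/(2π)) ∫_0^{2π} |f|^2 = Σ |c_n|^2.
Compute the left side: (1/(2π)) [∫_0^π 3^2 dx + ∫_π^{2π} 2^2 dx] = (1/(2π)) · (9π + 4π) = (9 + 4)/2 = 13/2.
So Σ_{n ∈ Z} |c_n|^2 = 13/2.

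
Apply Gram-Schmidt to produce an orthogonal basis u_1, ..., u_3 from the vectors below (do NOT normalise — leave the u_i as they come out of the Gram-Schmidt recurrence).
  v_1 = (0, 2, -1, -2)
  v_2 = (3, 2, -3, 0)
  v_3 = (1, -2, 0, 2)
Orthogonal basis:
  u_1 = (0, 2, -1, -2)
  u_2 = (3, 4/9, -20/9, 14/9)
  u_3 = (8/149, -54/149, -28/149, -40/149)

Apply the Gram-Schmidt recurrence
  u_1 = v_1
  u_i = v_i − Σ_{j<i} ((v_i · u_j) / (u_j · u_j)) · u_j.

Step by step this gives:
  u_1 = (0, 2, -1, -2)
  u_2 = (3, 4/9, -20/9, 14/9)
  u_3 = (8/149, -54/149, -28/149, -40/149)

Orthogonality check:
  u_2 · u_1 = 0 (should be 0)
  u_3 · u_1 = 0 (should be 0)
  u_3 · u_2 = 0 (should be 0)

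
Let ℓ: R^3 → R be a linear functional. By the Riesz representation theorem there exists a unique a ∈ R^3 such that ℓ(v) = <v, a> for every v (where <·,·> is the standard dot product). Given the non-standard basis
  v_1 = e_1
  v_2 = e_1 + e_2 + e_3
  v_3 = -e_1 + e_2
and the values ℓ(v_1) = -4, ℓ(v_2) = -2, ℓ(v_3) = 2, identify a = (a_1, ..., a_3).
a = (-4, -2, 4)

Write a = (a_1, ..., a_3) in the standard basis. For each basis vector v_i, ℓ(v_i) = <v_i, a> is a linear equation in the a_j's. Collect the n equations into a matrix system V a = ℓ, where row i of V is v_i (expressed in the standard basis). Since V is invertible (lower-triangular with 1s on the diagonal, up to permutation), solve by back-substitution:
  V =
[[1, 0, 0],
 [1, 1, 1],
 [-1, 1, 0]]
  V a = (-4, -2, 2)
Solving gives a = (-4, -2, 4).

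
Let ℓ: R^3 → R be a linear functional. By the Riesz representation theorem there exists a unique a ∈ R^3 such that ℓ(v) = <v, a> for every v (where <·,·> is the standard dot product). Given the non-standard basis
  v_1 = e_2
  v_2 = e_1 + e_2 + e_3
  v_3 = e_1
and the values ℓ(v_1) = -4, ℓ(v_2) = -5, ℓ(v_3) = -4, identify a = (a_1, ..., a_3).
a = (-4, -4, 3)

Write a = (a_1, ..., a_3) in the standard basis. For each basis vector v_i, ℓ(v_i) = <v_i, a> is a linear equation in the a_j's. Collect the n equations into a matrix system V a = ℓ, where row i of V is v_i (expressed in the standard basis). Since V is invertible (lower-triangular with 1s on the diagonal, up to permutation), solve by back-substitution:
  V =
[[0, 1, 0],
 [1, 1, 1],
 [1, 0, 0]]
  V a = (-4, -5, -4)
Solving gives a = (-4, -4, 3).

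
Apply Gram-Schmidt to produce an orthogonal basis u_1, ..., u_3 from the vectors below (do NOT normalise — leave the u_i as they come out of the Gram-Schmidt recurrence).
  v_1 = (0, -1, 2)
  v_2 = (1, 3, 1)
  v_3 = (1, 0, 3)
Orthogonal basis:
  u_1 = (0, -1, 2)
  u_2 = (1, 14/5, 7/5)
  u_3 = (14/27, -4/27, -2/27)

Apply the Gram-Schmidt recurrence
  u_1 = v_1
  u_i = v_i − Σ_{j<i} ((v_i · u_j) / (u_j · u_j)) · u_j.

Step by step this gives:
  u_1 = (0, -1, 2)
  u_2 = (1, 14/5, 7/5)
  u_3 = (14/27, -4/27, -2/27)

Orthogonality check:
  u_2 · u_1 = 0 (should be 0)
  u_3 · u_1 = 0 (should be 0)
  u_3 · u_2 = 0 (should be 0)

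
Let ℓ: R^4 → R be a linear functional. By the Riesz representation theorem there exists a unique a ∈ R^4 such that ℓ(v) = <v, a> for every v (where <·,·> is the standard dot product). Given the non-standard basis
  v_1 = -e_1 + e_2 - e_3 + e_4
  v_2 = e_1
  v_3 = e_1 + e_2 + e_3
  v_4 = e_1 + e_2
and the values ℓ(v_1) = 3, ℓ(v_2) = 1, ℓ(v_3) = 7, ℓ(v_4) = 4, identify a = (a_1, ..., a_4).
a = (1, 3, 3, 4)

Write a = (a_1, ..., a_4) in the standard basis. For each basis vector v_i, ℓ(v_i) = <v_i, a> is a linear equation in the a_j's. Collect the n equations into a matrix system V a = ℓ, where row i of V is v_i (expressed in the standard basis). Since V is invertible (lower-triangular with 1s on the diagonal, up to permutation), solve by back-substitution:
  V =
[[-1, 1, -1, 1],
 [1, 0, 0, 0],
 [1, 1, 1, 0],
 [1, 1, 0, 0]]
  V a = (3, 1, 7, 4)
Solving gives a = (1, 3, 3, 4).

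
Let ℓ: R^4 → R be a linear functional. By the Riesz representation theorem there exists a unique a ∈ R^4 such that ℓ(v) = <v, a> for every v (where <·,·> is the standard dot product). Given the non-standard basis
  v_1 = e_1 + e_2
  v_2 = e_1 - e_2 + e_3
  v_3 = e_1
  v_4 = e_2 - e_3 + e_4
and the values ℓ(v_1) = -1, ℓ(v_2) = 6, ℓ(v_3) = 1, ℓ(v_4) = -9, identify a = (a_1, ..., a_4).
a = (1, -2, 3, -4)

Write a = (a_1, ..., a_4) in the standard basis. For each basis vector v_i, ℓ(v_i) = <v_i, a> is a linear equation in the a_j's. Collect the n equations into a matrix system V a = ℓ, where row i of V is v_i (expressed in the standard basis). Since V is invertible (lower-triangular with 1s on the diagonal, up to permutation), solve by back-substitution:
  V =
[[1, 1, 0, 0],
 [1, -1, 1, 0],
 [1, 0, 0, 0],
 [0, 1, -1, 1]]
  V a = (-1, 6, 1, -9)
Solving gives a = (1, -2, 3, -4).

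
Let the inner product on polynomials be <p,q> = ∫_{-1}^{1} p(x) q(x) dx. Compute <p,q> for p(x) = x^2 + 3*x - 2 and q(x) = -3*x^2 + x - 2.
<p,q> = 172/15

Expand the product: p(x)·q(x) = -3*x^4 - 8*x^3 + 7*x^2 - 8*x + 4.
∫_{-1}^{1} of each monomial x^k gives [2/(k+1) if k even, 0 if k odd]. Integrating term-by-term (or equivalently evaluating the antiderivative F(x) = -3*x^5/5 - 2*x^4 + 7*x^3/3 - 4*x^2 + 4*x at the endpoints):
  F(1) − F(−1) = -4/15 − (-176/15) = 172/15.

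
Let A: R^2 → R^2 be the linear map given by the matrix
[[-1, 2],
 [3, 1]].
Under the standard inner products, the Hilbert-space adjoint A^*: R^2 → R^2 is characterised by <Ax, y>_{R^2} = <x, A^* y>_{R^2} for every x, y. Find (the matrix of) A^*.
A^* = A^T =
[[-1, 3],
 [2, 1]]

For real matrices with standard dot products, the defining identity <Ax, y> = <x, A^* y> gives (Ax)^T y = x^T (A^*) y, i.e. x^T A^T y = x^T (A^*) y. Since this holds for all x, y, we must have A^* = A^T. Therefore
A^* =
[[-1, 3],
 [2, 1]].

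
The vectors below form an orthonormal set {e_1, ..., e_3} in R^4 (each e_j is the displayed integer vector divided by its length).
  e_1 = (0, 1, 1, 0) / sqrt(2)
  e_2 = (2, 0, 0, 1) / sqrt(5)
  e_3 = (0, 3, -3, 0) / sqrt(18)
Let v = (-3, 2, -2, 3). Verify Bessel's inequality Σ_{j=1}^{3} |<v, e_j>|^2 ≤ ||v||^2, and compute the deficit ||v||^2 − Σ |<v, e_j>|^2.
Σ |<v, e_j>|^2 = 49/5; ||v||^2 = 26; deficit = 81/5

Write each e_j = u_j / sqrt(<u_j, u_j>) where u_j is the displayed integer vector. Then <v, e_j> = <v, u_j> / sqrt(<u_j, u_j>), so |<v, e_j>|^2 = <v, u_j>^2 / <u_j, u_j>.
Coefficients: <v, e_1> = 0/sqrt(2), <v, e_2> = -3/sqrt(5), <v, e_3> = 12/sqrt(18).
Square and sum: Σ |<v, e_j>|^2 = 49/5.
Compute ||v||^2 = v·v = 26.
Deficit = 26 − 49/5 = 81/5 ≥ 0, confirming Bessel's inequality. (The deficit equals ||v − Σ <v,e_j> e_j||^2, the squared distance from v to span{e_j}.)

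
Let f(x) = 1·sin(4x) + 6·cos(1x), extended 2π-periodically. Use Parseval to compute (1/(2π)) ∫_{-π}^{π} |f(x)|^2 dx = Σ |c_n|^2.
Σ |c_n|^2 = 37/2

Expand |f|^2 and use orthogonality of {sin(nx), cos(mx)} on [-π, π]:
  ∫_{-π}^{π} sin(nx)^2 dx = π, ∫ cos(mx)^2 dx = π, and cross terms integrate to 0.
So ∫_{-π}^{π} f(x)^2 dx = 1^2 · π + 6^2 · π = (1 + 36)π.
Divide by 2π: (1 + 36)/2 = 37/2.
By Parseval, this equals Σ |c_n|^2.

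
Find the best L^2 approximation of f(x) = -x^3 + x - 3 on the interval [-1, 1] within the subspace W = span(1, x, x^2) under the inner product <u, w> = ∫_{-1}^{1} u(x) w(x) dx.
g(x) = 2*x/5 - 3

The best approximation g ∈ W is the orthogonal projection of f onto W. Writing g = a_0 + a_1 x + a_2 x^2, the coefficients solve the normal equations G · a = b where
  G_{ij} = <φ_i, φ_j> and b_i = <f, φ_i>, with φ_0 = 1, φ_1 = x, φ_2 = x^2.
G =
  [2, 0, 2/3]
  [0, 2/3, 0]
  [2/3, 0, 2/5],
b = (-6, 4/15, -2).
Solving gives a_0 = -3, a_1 = 2/5, a_2 = 0, so
  g(x) = 2*x/5 - 3.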